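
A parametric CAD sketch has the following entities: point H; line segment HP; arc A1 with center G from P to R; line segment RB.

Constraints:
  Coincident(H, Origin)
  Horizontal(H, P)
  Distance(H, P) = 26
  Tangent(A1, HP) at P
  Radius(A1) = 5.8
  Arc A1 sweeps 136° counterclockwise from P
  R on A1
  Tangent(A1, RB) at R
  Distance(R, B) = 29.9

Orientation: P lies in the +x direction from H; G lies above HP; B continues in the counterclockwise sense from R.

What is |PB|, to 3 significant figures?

35.4

H is at the origin; H and P share the same y with |HP| = 26.0 and P on the +x side, so P = (26.0, 0.00). The tangent condition forces GP to be normal to HP, so G = P + (0, 5.8) = (26.0, 5.80). On A1, P sits at bearing -90° from G; a 136° counterclockwise sweep puts R at bearing 46°, so R = G + 5.8·(cos 46°, sin 46°) = (30.0, 9.97). A1 meets RB tangentially, so GR is at right angles to RB, so RB runs along (−sin 46°, cos 46°); with |RB| = 29.9, B = (8.52, 30.7). Then |PB| = |B − P| = 35.4.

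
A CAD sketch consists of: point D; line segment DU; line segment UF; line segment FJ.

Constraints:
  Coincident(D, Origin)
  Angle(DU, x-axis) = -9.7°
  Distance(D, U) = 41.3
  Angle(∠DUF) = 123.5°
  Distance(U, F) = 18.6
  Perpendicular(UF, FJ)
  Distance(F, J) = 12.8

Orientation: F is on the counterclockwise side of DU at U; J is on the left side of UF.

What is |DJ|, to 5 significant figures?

46.710

D is at the origin; DU runs at -9.7° with length 41.3, so U = 41.3·(cos -9.7°, sin -9.7°) = (40.710, -6.9586). ∠DUF = 123.5°, so UF runs at -9.7° + (180° − 123.5°) = 46.800° from the x-axis; with |UF| = 18.6, F = U + 18.6·(cos 46.800°, sin 46.800°) = (53.442, 6.6002). UF ⟂ FJ; with |FJ| = 12.8 on the left of UF, J = F + 12.8·(-0.72897, 0.68455) = (44.111, 15.362). Then |DJ| = |J − D| = 46.710.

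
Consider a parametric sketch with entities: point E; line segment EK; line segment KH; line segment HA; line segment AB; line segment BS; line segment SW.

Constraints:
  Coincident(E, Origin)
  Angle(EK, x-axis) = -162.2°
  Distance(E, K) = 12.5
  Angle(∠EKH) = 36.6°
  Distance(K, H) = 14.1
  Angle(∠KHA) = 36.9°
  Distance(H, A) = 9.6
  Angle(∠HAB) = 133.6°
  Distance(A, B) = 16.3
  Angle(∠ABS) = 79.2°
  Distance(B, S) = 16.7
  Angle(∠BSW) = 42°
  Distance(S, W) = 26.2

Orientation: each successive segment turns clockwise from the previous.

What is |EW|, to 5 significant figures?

6.0171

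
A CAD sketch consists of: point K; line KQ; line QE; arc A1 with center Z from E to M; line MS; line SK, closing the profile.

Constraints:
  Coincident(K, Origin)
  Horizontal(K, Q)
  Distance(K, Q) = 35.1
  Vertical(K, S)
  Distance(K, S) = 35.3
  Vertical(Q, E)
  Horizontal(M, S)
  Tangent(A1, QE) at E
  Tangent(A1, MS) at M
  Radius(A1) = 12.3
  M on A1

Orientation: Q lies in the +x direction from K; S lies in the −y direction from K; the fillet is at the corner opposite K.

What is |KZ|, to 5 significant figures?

32.386

K is at the origin; K and Q share the same y with |KQ| = 35.1 and Q on the +x side, so Q = (35.100, 0.0000). K and S share the same x with |KS| = 35.3 and S on the −y side, so S = (0.0000, -35.300). The virtual corner opposite K is at (35.100, -35.300). Tangency of A1 to QE means the radius ZE is perpendicular to QE and the tangent condition forces ZM to be normal to MS, with radius 12.3, so the center Z sits 12.3 in from both sides at Z = (22.800, -23.000). Then |KZ| = |Z − K| = 32.386.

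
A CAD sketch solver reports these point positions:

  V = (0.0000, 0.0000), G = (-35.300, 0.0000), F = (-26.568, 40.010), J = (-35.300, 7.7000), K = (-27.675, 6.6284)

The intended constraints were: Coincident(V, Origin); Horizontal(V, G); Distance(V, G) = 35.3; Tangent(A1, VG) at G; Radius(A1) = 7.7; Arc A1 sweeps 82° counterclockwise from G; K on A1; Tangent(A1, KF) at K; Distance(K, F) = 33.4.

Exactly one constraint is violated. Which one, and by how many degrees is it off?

Tangent(A1, KF) at K — off by 6.10°.

V = (0.00, 0.00) ✓; V.y = 0.00, G.y = 0.00 ✓; |VG| = 35.30 ✓; ∠(JG, GV) = 90.00° ✓; |JG| = 7.700 ✓; bearing(J→K) − bearing(J→G) = 82.00° ✓; |JK| = 7.700 ✓; ∠(JK, KF) = 83.90° ✗; |KF| = 33.40 ✓.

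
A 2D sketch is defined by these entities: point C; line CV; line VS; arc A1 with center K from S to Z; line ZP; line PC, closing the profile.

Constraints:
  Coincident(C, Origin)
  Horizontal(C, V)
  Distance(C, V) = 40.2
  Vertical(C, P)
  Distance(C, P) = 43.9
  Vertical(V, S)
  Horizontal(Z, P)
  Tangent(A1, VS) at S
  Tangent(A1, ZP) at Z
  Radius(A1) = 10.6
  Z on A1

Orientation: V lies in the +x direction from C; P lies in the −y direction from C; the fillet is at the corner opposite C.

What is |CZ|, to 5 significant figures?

52.947

The virtual corner opposite C is at (40.200, -43.900). Tangency of A1 to VS means the radius KS is perpendicular to VS and since A1 is tangent to ZP there, KZ ⟂ ZP, with radius 10.6, so the center K sits 10.6 in from both sides at K = (29.600, -33.300). That places the tangent points at S = (40.200, -33.300) on VS and Z = (29.600, -43.900) on ZP. Then |CZ| = |Z − C| = 52.947.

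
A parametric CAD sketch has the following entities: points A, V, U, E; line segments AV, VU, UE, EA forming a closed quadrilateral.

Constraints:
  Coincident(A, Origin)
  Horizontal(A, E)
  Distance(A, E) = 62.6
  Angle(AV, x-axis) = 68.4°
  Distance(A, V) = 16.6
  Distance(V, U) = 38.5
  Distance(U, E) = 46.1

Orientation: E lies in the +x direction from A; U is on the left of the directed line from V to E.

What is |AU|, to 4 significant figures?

53.33

Checks: |VU| = 38.50 ✓; |UE| = 46.10 ✓.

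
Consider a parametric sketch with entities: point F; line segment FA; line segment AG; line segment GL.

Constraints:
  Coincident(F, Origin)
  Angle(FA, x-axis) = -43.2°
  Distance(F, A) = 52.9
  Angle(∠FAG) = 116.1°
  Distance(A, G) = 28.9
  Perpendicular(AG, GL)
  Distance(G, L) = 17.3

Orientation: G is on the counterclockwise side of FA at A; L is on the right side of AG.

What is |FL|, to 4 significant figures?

83.20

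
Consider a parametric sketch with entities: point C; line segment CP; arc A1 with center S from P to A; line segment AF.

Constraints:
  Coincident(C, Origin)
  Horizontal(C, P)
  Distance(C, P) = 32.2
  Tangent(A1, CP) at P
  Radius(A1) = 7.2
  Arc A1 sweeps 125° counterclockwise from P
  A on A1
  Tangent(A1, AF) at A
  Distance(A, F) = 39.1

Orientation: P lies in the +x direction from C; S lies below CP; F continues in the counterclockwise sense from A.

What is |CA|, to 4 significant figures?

28.64

C is at the origin; C and P share the same y with |CP| = 32.2 and P on the +x side, so P = (32.20, 0.000). Since A1 is tangent to CP there, SP ⟂ CP, so S = P + (0, -7.2) = (32.20, -7.200). On A1, P sits at bearing 90° from S; a 125° counterclockwise sweep puts A at bearing 215°, so A = S + 7.2·(cos 215°, sin 215°) = (26.30, -11.33). Then |CA| = |A − C| = 28.64.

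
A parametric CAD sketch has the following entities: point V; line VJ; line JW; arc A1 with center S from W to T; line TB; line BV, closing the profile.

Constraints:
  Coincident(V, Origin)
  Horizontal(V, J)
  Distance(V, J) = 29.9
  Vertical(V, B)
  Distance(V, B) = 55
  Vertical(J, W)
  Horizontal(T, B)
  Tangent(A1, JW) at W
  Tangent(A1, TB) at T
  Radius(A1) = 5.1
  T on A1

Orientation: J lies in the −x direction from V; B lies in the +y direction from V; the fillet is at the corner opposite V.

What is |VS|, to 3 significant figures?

55.7

V is at the origin; V and J share the same y with |VJ| = 29.9 and J on the −x side, so J = (-29.9, 0.00). VB is vertical with |VB| = 55.0 and B on the +y side, so B = (0.00, 55.0). The virtual corner opposite V is at (-29.9, 55.0). Tangency of A1 to JW means the radius SW is perpendicular to JW and A1 meets TB tangentially, so ST is at right angles to TB, with radius 5.1, so the center S sits 5.1 in from both sides at S = (-24.8, 49.9). Then |VS| = |S − V| = 55.7.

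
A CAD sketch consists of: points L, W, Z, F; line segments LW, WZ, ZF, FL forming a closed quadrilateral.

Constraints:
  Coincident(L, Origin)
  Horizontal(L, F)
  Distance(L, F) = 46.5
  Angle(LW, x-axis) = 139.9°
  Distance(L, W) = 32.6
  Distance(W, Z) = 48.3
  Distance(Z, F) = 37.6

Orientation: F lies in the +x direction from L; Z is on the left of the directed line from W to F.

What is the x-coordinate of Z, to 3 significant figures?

22.7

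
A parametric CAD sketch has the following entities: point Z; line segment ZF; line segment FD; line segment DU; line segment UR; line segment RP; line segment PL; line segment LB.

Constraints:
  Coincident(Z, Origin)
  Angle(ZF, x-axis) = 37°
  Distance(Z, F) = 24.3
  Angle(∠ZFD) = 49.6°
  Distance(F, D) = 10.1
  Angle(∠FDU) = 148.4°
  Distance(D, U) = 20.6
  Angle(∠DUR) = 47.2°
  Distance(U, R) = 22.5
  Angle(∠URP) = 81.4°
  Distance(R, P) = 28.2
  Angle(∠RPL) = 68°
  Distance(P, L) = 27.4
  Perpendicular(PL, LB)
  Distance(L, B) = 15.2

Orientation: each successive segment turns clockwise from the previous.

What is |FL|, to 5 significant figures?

29.286

∠URP = 81.4° gives RP at 3.6000° from the x-axis; with |RP| = 28.2, P = (30.382, 11.430). ∠RPL = 68.0° gives PL at -108.40° from the x-axis; with |PL| = 27.4, L = (21.733, -14.569). Then |FL| = |L − F| = 29.286.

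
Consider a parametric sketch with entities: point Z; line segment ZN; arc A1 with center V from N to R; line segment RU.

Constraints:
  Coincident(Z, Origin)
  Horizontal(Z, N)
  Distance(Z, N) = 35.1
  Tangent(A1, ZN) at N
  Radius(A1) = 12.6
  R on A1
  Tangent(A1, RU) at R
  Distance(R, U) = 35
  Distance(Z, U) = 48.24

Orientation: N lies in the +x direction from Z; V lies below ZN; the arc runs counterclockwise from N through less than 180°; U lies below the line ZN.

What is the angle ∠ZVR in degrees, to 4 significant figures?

10.52°

Checks: |VN| = 12.60 ✓; |VR| = 12.60 ✓; ∠(VR, RU) = 90.00° ✓; |RU| = 35.00 ✓; |ZU| = 48.24 ✓.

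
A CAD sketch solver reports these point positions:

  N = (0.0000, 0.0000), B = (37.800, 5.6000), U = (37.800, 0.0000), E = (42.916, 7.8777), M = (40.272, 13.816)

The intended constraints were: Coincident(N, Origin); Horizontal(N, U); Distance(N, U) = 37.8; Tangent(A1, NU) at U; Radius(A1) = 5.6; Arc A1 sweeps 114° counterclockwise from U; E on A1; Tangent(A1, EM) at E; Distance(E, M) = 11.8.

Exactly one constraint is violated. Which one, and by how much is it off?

Distance(E, M) = 11.8 — off by 5.30.

N = (0.00, 0.00) ✓; N.y = 0.00, U.y = 0.00 ✓; |NU| = 37.80 ✓; ∠(BU, UN) = 90.00° ✓; |BU| = 5.600 ✓; bearing(B→E) − bearing(B→U) = 114.0° ✓; |BE| = 5.600 ✓; ∠(BE, EM) = 90.00° ✓; |EM| = 6.500 ✗.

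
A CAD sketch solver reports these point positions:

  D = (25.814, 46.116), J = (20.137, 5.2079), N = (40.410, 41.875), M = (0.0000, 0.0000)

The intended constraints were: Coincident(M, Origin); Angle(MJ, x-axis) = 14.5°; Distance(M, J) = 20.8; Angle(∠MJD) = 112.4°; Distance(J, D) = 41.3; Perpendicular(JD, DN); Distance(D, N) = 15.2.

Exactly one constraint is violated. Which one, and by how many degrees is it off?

Perpendicular(JD, DN) — off by 8.30°.

M = (0.00, 0.00) ✓; MJ at 14.50° ✓; |MJ| = 20.80 ✓; ∠MJD = 112.4° ✓; |JD| = 41.30 ✓; ∠(JD, DN) = 98.30° ✗; |DN| = 15.20 ✓.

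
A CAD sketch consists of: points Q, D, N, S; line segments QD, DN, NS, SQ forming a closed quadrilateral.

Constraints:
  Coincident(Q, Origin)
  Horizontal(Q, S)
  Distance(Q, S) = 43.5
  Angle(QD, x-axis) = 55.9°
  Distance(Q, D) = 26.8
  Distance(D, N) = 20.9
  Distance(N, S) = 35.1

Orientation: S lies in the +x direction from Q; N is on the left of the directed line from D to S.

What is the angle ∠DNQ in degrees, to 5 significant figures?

13.228°

Checks: |DN| = 20.90 ✓; |NS| = 35.10 ✓.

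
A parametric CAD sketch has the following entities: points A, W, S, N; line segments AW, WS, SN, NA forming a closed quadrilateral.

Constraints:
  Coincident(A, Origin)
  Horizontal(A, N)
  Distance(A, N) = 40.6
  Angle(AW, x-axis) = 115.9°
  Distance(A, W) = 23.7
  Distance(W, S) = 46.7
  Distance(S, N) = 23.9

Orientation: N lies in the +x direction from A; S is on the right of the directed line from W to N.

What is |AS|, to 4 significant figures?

24.79

Checks: |WS| = 46.70 ✓; |SN| = 23.90 ✓.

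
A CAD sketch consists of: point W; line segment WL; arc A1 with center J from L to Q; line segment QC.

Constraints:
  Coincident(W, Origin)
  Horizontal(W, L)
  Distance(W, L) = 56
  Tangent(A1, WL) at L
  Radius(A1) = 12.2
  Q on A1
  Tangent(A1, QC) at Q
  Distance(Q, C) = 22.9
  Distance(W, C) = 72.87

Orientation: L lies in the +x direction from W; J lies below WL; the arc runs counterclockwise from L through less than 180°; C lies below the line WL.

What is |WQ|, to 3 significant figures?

51.3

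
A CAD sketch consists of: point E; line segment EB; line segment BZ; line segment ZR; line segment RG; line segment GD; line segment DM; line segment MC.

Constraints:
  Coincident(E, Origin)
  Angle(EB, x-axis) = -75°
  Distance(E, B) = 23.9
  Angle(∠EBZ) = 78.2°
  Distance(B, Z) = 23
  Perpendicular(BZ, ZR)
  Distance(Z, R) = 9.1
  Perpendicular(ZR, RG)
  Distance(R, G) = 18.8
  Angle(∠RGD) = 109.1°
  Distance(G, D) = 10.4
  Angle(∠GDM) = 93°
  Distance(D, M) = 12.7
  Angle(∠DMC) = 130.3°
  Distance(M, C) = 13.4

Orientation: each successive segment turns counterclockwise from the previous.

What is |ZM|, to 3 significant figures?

11.8

∠RGD = 109.1° gives GD at -82.3° from the x-axis; with |GD| = 10.4, D = (7.23, -23.4). ∠GDM = 93.0° gives DM at 4.70° from the x-axis; with |DM| = 12.7, M = (19.9, -22.3). Then |ZM| = |M − Z| = 11.8.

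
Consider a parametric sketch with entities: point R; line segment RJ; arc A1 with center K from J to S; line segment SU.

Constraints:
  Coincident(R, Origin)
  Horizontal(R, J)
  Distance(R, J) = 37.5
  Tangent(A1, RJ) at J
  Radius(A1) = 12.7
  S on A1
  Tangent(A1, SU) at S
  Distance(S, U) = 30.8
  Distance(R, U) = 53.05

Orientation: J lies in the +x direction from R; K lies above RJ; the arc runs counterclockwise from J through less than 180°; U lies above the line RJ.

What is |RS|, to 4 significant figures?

51.74

Checks: |KS| = 12.70 ✓; ∠(KS, SU) = 90.00° ✓; |SU| = 30.80 ✓; |RU| = 53.05 ✓.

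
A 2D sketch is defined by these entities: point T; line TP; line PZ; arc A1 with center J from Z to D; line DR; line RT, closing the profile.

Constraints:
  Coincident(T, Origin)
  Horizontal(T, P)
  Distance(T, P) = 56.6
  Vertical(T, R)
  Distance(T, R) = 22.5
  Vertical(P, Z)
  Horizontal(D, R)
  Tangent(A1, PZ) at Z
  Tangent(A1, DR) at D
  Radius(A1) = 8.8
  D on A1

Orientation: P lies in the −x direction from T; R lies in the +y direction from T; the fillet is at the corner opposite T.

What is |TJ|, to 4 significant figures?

49.72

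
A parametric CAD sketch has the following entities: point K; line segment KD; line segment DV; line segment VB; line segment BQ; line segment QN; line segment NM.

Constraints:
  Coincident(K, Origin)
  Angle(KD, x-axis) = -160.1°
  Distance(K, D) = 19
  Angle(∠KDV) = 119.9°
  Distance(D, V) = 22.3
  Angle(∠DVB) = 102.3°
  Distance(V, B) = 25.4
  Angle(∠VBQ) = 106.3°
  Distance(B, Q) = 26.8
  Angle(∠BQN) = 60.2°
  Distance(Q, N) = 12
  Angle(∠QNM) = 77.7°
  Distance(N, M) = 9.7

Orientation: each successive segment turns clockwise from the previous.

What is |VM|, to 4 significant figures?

29.16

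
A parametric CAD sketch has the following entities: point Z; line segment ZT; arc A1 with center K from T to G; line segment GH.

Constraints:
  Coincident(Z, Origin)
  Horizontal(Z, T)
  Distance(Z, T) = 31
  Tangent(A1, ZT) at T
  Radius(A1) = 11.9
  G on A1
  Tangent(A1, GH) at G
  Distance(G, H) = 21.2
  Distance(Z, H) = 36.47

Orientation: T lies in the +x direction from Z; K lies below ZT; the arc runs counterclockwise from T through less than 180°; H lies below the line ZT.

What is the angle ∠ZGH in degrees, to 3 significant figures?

115°

Z is at the origin; Z and T share the same y with |ZT| = 31.0 and T on the +x side, so T = (31.0, 0.00). A1 meets ZT tangentially, so KT is at right angles to ZT, so K = T + (0, -11.9) = (31.0, -11.9). Since KG ⟂ GH (tangency), |KH| = √(11.9² + 21.2²) = 24.3 regardless of where G sits on A1. So H lies on both circle(Z, 36.47) and circle(K, 24.3); the below-ZT intersection is H = (17.4, -32.1). G is the foot of the tangent from H: G = (19.1, -10.9).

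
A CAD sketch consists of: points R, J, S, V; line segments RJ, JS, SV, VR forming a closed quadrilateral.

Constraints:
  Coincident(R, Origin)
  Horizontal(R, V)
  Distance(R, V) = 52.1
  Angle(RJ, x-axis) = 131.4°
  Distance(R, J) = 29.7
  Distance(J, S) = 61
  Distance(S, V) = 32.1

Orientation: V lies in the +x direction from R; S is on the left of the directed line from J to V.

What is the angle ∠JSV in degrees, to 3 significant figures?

103°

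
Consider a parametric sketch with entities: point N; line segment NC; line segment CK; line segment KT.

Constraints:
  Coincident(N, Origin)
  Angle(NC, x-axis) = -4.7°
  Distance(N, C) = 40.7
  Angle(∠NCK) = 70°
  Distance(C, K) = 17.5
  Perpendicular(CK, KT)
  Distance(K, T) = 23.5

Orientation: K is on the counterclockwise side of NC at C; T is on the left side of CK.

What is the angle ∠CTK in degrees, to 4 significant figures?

36.67°

N is at the origin; NC runs at -4.7° with length 40.7, so C = 40.7·(cos -4.7°, sin -4.7°) = (40.56, -3.335). ∠NCK = 70.0°, so CK runs at -4.7° + (180° − 70.0°) = 105.3° from the x-axis; with |CK| = 17.5, K = C + 17.5·(cos 105.3°, sin 105.3°) = (35.95, 13.54). CK ⟂ KT; with |KT| = 23.5 on the left of CK, T = K + 23.5·(-0.9646, -0.2639) = (13.28, 7.344). Then cos ∠CTK = TC·TK / (|TC||TK|), giving 36.67°.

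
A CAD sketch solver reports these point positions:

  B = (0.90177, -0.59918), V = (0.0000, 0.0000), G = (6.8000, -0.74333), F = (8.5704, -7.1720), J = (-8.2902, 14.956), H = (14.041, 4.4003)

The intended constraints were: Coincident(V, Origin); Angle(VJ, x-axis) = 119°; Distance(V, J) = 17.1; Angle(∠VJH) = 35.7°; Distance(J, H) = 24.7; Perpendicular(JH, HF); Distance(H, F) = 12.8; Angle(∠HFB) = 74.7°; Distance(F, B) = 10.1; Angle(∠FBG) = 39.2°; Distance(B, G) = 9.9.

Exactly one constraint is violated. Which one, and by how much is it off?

Distance(B, G) = 9.9 — off by 4.00.

V = (0.00, 0.00) ✓; VJ at 119.0° ✓; |VJ| = 17.10 ✓; ∠VJH = 35.70° ✓; |JH| = 24.70 ✓; ∠(JH, HF) = 90.00° ✓; |HF| = 12.80 ✓; ∠HFB = 74.70° ✓; |FB| = 10.10 ✓; ∠FBG = 39.20° ✓; |BG| = 5.900 ✗.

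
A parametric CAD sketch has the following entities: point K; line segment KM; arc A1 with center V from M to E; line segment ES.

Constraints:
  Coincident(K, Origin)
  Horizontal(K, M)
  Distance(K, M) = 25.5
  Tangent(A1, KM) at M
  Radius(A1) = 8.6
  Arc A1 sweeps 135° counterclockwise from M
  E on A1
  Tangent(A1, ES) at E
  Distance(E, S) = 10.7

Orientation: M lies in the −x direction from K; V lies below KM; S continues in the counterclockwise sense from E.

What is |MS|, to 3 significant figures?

22.3

K is at the origin; K and M share the same y with |KM| = 25.5 and M on the −x side, so M = (-25.5, 0.00). The tangent condition forces VM to be normal to KM, so V = M + (0, -8.6) = (-25.5, -8.60). On A1, M sits at bearing 90° from V; a 135° counterclockwise sweep puts E at bearing 225°, so E = V + 8.6·(cos 225°, sin 225°) = (-31.6, -14.7). Tangency of A1 to ES means the radius VE is perpendicular to ES, so ES runs along (−sin 225°, cos 225°); with |ES| = 10.7, S = (-24.0, -22.2). Then |MS| = |S − M| = 22.3.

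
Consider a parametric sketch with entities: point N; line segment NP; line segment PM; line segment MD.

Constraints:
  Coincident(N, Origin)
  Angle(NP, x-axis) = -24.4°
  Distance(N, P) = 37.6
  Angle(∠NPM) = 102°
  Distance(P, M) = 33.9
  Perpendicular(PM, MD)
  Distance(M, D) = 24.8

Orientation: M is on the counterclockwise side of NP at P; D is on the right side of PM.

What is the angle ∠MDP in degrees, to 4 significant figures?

53.81°

N is at the origin; NP runs at -24.4° with length 37.6, so P = 37.6·(cos -24.4°, sin -24.4°) = (34.24, -15.53). ∠NPM = 102.0°, so PM runs at -24.4° + (180° − 102.0°) = 53.60° from the x-axis; with |PM| = 33.9, M = P + 33.9·(cos 53.60°, sin 53.60°) = (54.36, 11.75). The perpendicularity gives MD at right angles to PM; with |MD| = 24.8 on the right of PM, D = M + 24.8·(0.8049, -0.5934) = (74.32, -2.964). Then cos ∠MDP = DM·DP / (|DM||DP|), giving 53.81°.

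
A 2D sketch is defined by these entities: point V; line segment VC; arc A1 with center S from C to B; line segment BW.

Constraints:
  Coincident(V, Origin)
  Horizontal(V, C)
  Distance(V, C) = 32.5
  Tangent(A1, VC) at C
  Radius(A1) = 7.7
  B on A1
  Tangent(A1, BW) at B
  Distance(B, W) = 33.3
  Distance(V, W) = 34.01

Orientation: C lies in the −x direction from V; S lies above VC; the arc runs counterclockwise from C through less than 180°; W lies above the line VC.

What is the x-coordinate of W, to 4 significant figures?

-9.230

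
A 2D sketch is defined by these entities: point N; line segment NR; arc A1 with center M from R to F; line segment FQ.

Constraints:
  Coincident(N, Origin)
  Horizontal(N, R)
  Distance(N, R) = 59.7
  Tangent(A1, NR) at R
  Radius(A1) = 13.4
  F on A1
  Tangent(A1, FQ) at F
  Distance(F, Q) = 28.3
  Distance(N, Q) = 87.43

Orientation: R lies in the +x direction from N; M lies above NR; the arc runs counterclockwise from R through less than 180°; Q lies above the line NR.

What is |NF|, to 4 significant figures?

73.60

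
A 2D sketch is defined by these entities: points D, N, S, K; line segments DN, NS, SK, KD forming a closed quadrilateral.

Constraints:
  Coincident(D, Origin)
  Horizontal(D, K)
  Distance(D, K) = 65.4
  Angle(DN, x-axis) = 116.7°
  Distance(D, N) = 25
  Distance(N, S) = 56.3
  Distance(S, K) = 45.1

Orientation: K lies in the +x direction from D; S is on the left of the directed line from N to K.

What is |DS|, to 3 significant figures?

57.7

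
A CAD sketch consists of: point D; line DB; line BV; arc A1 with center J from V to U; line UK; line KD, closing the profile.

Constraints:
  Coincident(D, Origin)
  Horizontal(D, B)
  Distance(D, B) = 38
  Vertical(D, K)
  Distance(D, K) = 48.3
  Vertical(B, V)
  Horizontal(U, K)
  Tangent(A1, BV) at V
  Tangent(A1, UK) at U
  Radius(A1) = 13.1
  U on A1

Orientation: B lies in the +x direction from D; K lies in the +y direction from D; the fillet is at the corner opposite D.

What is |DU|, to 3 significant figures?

54.3

The virtual corner opposite D is at (38.0, 48.3). A1 meets BV tangentially, so JV is at right angles to BV and the tangent condition forces JU to be normal to UK, with radius 13.1, so the center J sits 13.1 in from both sides at J = (24.9, 35.2). That places the tangent points at V = (38.0, 35.2) on BV and U = (24.9, 48.3) on UK. Then |DU| = |U − D| = 54.3.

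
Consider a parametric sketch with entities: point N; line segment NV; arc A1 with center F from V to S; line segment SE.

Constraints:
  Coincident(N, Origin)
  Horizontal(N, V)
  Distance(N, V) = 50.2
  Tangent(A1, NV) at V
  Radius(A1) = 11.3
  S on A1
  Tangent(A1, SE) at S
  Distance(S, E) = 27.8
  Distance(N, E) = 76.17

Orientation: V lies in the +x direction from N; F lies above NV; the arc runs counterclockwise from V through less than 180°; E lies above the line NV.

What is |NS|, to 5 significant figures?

61.900

N is at the origin; N and V share the same y with |NV| = 50.2 and V on the +x side, so V = (50.200, 0.0000). Since A1 is tangent to NV there, FV ⟂ NV, so F = V + (0, 11.3) = (50.200, 11.300). Since FS ⟂ SE (tangency), |FE| = √(11.3² + 27.8²) = 30.009 regardless of where S sits on A1. So E lies on both circle(N, 76.17) and circle(F, 30.009); the above-NV intersection is E = (67.058, 36.126). S is the foot of the tangent from E: S = (61.251, 8.9395).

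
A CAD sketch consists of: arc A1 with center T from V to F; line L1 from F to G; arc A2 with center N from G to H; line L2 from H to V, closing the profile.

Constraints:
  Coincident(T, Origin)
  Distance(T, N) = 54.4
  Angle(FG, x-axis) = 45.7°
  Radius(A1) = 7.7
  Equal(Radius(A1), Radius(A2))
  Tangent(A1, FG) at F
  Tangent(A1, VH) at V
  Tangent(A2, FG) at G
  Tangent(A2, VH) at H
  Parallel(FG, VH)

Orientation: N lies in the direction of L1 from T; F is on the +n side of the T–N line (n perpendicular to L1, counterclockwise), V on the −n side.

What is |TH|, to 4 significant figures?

54.94

The slot axis is L1's direction at 45.7°, so u = (cos 45.7°, sin 45.7°) = (0.6984, 0.7157) and n = (−sin 45.7°, cos 45.7°) = (-0.7157, 0.6984). T is at the origin and N lies 54.4 along u from T, so N = 54.4·u = (37.99, 38.93). Tangency of A1 to both parallel lines with radius 7.7 puts F and V at T ± 7.7·n: F = (-5.511, 5.378), V = (5.511, -5.378). Equal radii place G and H the same way about N: G = N + 7.7·n = (32.48, 44.31), H = N − 7.7·n = (43.50, 33.56). Then |TH| = |H − T| = 54.94.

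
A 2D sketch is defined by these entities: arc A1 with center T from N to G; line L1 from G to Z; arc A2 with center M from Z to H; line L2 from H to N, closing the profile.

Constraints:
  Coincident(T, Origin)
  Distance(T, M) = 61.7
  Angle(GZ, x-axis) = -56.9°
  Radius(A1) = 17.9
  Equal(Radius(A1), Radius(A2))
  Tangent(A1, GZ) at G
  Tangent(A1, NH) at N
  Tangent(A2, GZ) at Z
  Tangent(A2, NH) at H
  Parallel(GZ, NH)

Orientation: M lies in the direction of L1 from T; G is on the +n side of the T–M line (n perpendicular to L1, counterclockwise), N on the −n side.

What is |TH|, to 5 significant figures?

64.244

The slot axis is L1's direction at -56.9°, so u = (cos -56.9°, sin -56.9°) = (0.54610, -0.83772) and n = (−sin -56.9°, cos -56.9°) = (0.83772, 0.54610). T is at the origin and M lies 61.7 along u from T, so M = 61.7·u = (33.694, -51.687). Tangency of A1 to both parallel lines with radius 17.9 puts G and N at T ± 17.9·n: G = (14.995, 9.7752), N = (-14.995, -9.7752). Equal radii place Z and H the same way about M: Z = M + 17.9·n = (48.690, -41.912), H = M − 17.9·n = (18.699, -61.462). Then |TH| = |H − T| = 64.244.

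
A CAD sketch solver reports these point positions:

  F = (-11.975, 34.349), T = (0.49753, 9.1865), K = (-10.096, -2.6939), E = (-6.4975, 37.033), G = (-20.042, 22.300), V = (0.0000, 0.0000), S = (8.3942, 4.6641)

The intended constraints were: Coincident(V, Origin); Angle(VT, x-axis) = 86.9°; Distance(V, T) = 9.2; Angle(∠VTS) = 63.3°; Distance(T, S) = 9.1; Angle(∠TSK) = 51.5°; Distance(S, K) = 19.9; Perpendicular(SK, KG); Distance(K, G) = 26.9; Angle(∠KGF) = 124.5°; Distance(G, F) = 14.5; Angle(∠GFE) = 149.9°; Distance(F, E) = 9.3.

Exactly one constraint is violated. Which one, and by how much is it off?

Distance(F, E) = 9.3 — off by 3.20.

V = (0.00, 0.00) ✓; VT at 86.90° ✓; |VT| = 9.200 ✓; ∠VTS = 63.30° ✓; |TS| = 9.100 ✓; ∠TSK = 51.50° ✓; |SK| = 19.90 ✓; ∠(SK, KG) = 90.00° ✓; |KG| = 26.90 ✓; ∠KGF = 124.5° ✓; |GF| = 14.50 ✓; ∠GFE = 149.9° ✓; |FE| = 6.100 ✗.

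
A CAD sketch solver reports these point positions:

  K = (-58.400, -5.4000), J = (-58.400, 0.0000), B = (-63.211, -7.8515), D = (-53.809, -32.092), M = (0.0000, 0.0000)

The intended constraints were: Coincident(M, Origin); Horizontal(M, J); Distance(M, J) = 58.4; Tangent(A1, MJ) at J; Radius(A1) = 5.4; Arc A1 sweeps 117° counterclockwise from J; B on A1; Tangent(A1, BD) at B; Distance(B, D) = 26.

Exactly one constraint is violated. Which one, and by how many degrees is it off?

Tangent(A1, BD) at B — off by 5.80°.

M = (0.00, 0.00) ✓; M.y = 0.00, J.y = 0.00 ✓; |MJ| = 58.40 ✓; ∠(KJ, JM) = 90.00° ✓; |KJ| = 5.400 ✓; bearing(K→B) − bearing(K→J) = 117.0° ✓; |KB| = 5.400 ✓; ∠(KB, BD) = 95.80° ✗; |BD| = 26.00 ✓.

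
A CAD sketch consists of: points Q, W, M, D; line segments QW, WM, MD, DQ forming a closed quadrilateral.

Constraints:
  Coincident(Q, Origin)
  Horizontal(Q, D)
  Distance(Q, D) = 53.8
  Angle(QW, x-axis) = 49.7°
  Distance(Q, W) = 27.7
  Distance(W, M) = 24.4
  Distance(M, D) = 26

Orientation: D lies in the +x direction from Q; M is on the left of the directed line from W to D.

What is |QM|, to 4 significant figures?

48.21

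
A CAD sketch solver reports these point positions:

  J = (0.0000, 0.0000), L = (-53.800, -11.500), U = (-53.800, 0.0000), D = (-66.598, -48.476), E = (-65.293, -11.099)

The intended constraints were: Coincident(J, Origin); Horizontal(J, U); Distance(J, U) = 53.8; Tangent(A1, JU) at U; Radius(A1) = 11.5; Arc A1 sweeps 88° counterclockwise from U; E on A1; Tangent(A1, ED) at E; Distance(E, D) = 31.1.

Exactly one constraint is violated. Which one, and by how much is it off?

Distance(E, D) = 31.1 — off by 6.30.

J = (0.00, 0.00) ✓; J.y = 0.00, U.y = 0.00 ✓; |JU| = 53.80 ✓; ∠(LU, UJ) = 90.00° ✓; |LU| = 11.50 ✓; bearing(L→E) − bearing(L→U) = 88.00° ✓; |LE| = 11.50 ✓; ∠(LE, ED) = 90.00° ✓; |ED| = 37.40 ✗.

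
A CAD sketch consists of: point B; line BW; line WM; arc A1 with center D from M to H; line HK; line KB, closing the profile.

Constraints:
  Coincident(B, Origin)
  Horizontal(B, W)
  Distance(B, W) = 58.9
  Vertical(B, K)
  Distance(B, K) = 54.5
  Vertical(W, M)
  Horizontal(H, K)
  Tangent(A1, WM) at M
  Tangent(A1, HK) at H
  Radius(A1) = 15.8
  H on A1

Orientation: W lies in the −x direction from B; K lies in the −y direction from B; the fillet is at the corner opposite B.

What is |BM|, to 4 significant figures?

70.48

B is at the origin; BW is horizontal with |BW| = 58.9 and W on the −x side, so W = (-58.90, 0.000). BK is vertical with |BK| = 54.5 and K on the −y side, so K = (0.000, -54.50). The virtual corner opposite B is at (-58.90, -54.50). Since A1 is tangent to WM there, DM ⟂ WM and since A1 is tangent to HK there, DH ⟂ HK, with radius 15.8, so the center D sits 15.8 in from both sides at D = (-43.10, -38.70). That places the tangent points at M = (-58.90, -38.70) on WM and H = (-43.10, -54.50) on HK. Then |BM| = |M − B| = 70.48.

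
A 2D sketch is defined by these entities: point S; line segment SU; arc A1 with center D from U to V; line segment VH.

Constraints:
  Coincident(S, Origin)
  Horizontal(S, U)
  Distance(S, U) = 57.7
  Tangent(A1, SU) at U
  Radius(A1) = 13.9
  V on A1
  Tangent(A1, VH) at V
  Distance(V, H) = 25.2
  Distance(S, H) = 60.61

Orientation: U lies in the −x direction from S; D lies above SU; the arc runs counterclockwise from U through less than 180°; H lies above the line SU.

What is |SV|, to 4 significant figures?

46.28

S is at the origin; SU is horizontal with |SU| = 57.7 and U on the −x side, so U = (-57.70, 0.000). Since A1 is tangent to SU there, DU ⟂ SU, so D = U + (0, 13.9) = (-57.70, 13.90). Since DV ⟂ VH (tangency), |DH| = √(13.9² + 25.2²) = 28.78 regardless of where V sits on A1. So H lies on both circle(S, 60.61) and circle(D, 28.78); the above-SU intersection is H = (-45.55, 39.99). V is the foot of the tangent from H: V = (-43.83, 14.85).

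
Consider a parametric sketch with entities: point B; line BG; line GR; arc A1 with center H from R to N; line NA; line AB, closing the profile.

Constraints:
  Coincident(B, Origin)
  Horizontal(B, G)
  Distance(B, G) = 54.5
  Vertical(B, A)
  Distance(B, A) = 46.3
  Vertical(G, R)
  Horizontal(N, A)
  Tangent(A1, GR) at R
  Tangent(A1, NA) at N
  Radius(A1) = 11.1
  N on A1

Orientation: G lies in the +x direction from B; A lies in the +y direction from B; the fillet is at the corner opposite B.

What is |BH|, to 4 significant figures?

55.88

B is at the origin; BG is horizontal with |BG| = 54.5 and G on the +x side, so G = (54.50, 0.000). BA is vertical with |BA| = 46.3 and A on the +y side, so A = (0.000, 46.30). The virtual corner opposite B is at (54.50, 46.30). Since A1 is tangent to GR there, HR ⟂ GR and since A1 is tangent to NA there, HN ⟂ NA, with radius 11.1, so the center H sits 11.1 in from both sides at H = (43.40, 35.20). Then |BH| = |H − B| = 55.88.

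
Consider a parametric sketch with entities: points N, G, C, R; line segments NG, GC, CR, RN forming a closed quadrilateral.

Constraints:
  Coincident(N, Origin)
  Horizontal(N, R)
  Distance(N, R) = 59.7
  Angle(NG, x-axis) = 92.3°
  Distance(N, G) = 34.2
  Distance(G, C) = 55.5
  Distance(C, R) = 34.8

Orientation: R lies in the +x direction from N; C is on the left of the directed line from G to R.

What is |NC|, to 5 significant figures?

64.107

Checks: N = (0.00, 0.00) ✓; |GC| = 55.50 ✓; |CR| = 34.80 ✓.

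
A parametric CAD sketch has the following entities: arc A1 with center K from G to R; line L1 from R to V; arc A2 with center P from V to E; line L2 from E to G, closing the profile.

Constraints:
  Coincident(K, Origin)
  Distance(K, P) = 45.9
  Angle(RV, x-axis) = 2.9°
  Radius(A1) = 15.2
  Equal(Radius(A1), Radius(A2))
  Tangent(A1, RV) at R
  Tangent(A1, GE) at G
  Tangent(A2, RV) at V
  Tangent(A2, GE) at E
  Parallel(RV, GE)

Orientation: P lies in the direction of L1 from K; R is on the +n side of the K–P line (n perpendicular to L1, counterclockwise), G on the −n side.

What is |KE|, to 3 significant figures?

48.4

Tangency of A1 to both parallel lines with radius 15.2 puts R and G at K ± 15.2·n: R = (-0.769, 15.2), G = (0.769, -15.2). Equal radii place V and E the same way about P: V = P + 15.2·n = (45.1, 17.5), E = P − 15.2·n = (46.6, -12.9). Then |KE| = |E − K| = 48.4.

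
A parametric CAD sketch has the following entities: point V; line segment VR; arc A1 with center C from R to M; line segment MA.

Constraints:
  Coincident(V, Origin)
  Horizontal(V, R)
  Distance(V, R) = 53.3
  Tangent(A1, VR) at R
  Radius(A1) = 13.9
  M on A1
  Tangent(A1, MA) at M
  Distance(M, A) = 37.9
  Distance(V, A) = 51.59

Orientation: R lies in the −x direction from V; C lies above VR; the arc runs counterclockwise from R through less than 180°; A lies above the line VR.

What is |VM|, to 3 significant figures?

41.3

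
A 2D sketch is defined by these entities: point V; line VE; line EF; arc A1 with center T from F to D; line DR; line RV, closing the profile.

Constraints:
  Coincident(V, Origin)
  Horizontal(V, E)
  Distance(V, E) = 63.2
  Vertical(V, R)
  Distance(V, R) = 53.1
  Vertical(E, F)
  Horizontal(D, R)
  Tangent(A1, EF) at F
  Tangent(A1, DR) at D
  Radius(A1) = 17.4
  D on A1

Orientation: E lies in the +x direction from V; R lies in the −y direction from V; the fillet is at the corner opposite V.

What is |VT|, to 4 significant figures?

58.07

V and R share the same x with |VR| = 53.1 and R on the −y side, so R = (0.000, -53.10). The virtual corner opposite V is at (63.20, -53.10). Tangency of A1 to EF means the radius TF is perpendicular to EF and since A1 is tangent to DR there, TD ⟂ DR, with radius 17.4, so the center T sits 17.4 in from both sides at T = (45.80, -35.70). Then |VT| = |T − V| = 58.07.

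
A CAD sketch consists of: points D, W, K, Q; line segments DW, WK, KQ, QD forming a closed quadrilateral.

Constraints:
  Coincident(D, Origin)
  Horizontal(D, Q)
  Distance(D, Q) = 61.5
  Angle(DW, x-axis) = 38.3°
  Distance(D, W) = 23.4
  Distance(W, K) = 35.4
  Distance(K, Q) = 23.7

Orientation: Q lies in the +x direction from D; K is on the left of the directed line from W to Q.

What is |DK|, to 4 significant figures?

57.37

Checks: |WK| = 35.40 ✓; |KQ| = 23.70 ✓.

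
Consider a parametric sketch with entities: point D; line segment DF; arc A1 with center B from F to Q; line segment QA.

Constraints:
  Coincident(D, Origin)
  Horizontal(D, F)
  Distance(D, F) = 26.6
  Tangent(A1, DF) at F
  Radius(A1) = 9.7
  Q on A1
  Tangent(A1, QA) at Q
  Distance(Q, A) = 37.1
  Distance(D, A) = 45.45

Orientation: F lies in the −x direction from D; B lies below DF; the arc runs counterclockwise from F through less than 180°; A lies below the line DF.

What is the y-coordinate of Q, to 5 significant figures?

-15.954

D is at the origin; DF is horizontal with |DF| = 26.6 and F on the −x side, so F = (-26.600, 0.0000). The tangent condition forces BF to be normal to DF, so B = F + (0, -9.7) = (-26.600, -9.7000). Since BQ ⟂ QA (tangency), |BA| = √(9.7² + 37.1²) = 38.347 regardless of where Q sits on A1. So A lies on both circle(D, 45.45) and circle(B, 38.347); the below-DF intersection is A = (-10.097, -44.314). Q is the foot of the tangent from A: Q = (-34.015, -15.954).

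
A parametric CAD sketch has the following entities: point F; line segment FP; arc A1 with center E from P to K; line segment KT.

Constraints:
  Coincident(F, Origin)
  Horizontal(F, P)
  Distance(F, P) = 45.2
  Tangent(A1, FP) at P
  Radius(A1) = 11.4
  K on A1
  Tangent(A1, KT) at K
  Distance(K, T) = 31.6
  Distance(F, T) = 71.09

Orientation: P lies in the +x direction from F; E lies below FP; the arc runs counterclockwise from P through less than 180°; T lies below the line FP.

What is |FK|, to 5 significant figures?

40.940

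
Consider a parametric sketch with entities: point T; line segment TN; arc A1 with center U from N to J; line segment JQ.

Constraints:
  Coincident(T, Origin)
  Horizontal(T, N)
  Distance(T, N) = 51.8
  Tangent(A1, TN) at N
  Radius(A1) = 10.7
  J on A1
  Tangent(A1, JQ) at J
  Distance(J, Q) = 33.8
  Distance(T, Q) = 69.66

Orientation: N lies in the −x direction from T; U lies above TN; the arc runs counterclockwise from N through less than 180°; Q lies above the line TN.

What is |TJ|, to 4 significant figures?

43.94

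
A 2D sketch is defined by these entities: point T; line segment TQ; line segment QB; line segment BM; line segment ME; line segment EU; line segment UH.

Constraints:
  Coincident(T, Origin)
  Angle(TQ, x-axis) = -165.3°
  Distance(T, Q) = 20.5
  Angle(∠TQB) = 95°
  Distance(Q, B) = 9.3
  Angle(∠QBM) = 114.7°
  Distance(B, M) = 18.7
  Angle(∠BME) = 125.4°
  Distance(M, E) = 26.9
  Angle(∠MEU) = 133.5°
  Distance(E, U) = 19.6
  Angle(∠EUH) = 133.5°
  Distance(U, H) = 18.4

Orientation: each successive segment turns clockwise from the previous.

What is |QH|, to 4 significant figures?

46.56

∠MEU = 133.5° gives EU at -56.70° from the x-axis; with |EU| = 19.6, U = (27.63, -4.508). ∠EUH = 133.5° gives UH at -103.2° from the x-axis; with |UH| = 18.4, H = (23.43, -22.42). Then |QH| = |H − Q| = 46.56.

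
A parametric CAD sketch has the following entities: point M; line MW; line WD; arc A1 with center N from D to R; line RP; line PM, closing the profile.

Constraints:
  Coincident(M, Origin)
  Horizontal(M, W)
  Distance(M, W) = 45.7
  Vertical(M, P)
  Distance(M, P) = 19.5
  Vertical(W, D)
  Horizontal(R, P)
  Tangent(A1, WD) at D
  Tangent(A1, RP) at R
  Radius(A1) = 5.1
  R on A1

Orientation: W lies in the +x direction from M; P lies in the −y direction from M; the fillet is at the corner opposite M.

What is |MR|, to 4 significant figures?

45.04

M is at the origin; M and W share the same y with |MW| = 45.7 and W on the +x side, so W = (45.70, 0.000). M and P share the same x with |MP| = 19.5 and P on the −y side, so P = (0.000, -19.50). The virtual corner opposite M is at (45.70, -19.50). Since A1 is tangent to WD there, ND ⟂ WD and the tangent condition forces NR to be normal to RP, with radius 5.1, so the center N sits 5.1 in from both sides at N = (40.60, -14.40). That places the tangent points at D = (45.70, -14.40) on WD and R = (40.60, -19.50) on RP. Then |MR| = |R − M| = 45.04.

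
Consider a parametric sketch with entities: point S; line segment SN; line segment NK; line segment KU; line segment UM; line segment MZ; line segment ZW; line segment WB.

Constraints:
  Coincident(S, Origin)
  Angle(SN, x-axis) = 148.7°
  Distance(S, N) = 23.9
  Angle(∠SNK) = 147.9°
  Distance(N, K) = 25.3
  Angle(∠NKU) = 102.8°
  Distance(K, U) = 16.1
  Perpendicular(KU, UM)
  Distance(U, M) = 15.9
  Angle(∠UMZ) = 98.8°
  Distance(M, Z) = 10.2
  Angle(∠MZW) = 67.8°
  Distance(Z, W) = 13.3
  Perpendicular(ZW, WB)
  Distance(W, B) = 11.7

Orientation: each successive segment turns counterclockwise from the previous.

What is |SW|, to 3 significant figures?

43.2

S is at the origin; SN runs at 148.7° with length 23.9, so N = (-20.4, 12.4). ∠SNK = 147.9° gives NK at -179° from the x-axis; with |NK| = 25.3, K = (-45.7, 12.1). ∠NKU = 102.8° gives KU at -102° from the x-axis; with |KU| = 16.1, U = (-49.1, -3.68). The perpendicularity gives UM at right angles to KU, so UM runs at -12.0°; with |UM| = 15.9, M = (-33.5, -6.99). ∠UMZ = 98.8° gives MZ at 69.2° from the x-axis; with |MZ| = 10.2, Z = (-29.9, 2.54). ∠MZW = 67.8° gives ZW at -179° from the x-axis; with |ZW| = 13.3, W = (-43.2, 2.22). Then |SW| = |W − S| = 43.2.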